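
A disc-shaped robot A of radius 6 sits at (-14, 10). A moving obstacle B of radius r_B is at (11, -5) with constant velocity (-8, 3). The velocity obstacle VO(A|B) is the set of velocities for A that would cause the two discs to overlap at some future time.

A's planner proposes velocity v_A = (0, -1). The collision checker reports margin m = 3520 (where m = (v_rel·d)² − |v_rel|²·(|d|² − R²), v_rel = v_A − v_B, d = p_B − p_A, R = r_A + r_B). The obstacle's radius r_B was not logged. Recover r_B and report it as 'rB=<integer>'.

m = 3520
d = (25, -15);  v_rel = (8, -4),  |v_rel|² = 80
v_rel×d = (8)·(-15) − (-4)·(25) = -20
since m = R²·80 − (-20)²:  R² = (400 + 3520) / 80 = 49
R = √49 = 7  ⇒  r_B = 7 − 6 = 1

rB=1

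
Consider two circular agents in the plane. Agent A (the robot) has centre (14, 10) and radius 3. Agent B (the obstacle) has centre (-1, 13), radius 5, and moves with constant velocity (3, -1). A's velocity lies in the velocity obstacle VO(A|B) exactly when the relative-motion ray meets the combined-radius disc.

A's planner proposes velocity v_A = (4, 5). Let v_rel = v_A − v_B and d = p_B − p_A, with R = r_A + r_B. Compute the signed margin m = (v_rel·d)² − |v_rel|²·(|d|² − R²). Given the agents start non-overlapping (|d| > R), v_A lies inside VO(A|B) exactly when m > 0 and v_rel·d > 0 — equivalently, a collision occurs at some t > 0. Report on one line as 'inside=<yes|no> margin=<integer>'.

d = (-15, 3),  |d|² = 234;  R = 3+5 = 8,  c = 234−8² = 170
v_rel = (1, 6),  |v_rel|² = 37;  v_rel·d = (1)·(-15) + (6)·(3) = 3
37·t² − 6·t + 170 = 0  ⇒  m = 3² − 37·170 = -6281
m = -6281 < 0,  v_rel·d = 3 > 0  ⇒  outside

inside=no margin=-6281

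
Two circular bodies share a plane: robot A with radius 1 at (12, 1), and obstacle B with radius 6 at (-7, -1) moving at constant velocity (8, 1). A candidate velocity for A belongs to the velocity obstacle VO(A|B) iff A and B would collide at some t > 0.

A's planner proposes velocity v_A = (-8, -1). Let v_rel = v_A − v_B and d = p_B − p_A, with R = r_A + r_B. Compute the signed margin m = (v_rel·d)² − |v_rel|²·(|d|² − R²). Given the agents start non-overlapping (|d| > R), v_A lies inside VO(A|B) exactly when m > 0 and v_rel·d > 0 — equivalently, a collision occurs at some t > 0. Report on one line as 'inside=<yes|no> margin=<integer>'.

d = (-19, -2),  |d|² = 365;  R = 1+6 = 7,  c = 365−7² = 316
v_rel = (-16, -2),  |v_rel|² = 260;  v_rel·d = (-16)·(-19) + (-2)·(-2) = 308
260·t² − 616·t + 316 = 0  ⇒  m = 308² − 260·316 = 12704
m = 12704 > 0,  v_rel·d = 308 > 0  ⇒  inside

inside=yes margin=12704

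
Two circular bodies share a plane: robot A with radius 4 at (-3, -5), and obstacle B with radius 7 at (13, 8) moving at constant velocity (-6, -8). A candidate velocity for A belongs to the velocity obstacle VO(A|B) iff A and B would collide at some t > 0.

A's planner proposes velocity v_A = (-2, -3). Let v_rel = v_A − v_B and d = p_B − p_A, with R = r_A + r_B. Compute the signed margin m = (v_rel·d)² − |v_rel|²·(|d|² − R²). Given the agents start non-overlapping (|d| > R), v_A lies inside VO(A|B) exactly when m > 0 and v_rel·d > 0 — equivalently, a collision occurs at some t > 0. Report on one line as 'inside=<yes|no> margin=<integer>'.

d = (16, 13),  |d|² = 425;  R = 4+7 = 11,  c = 425−11² = 304
v_rel = (4, 5),  |v_rel|² = 41;  v_rel·d = (4)·(16) + (5)·(13) = 129
41·t² − 258·t + 304 = 0  ⇒  m = 129² − 41·304 = 4177
m = 4177 > 0,  v_rel·d = 129 > 0  ⇒  inside

inside=yes margin=4177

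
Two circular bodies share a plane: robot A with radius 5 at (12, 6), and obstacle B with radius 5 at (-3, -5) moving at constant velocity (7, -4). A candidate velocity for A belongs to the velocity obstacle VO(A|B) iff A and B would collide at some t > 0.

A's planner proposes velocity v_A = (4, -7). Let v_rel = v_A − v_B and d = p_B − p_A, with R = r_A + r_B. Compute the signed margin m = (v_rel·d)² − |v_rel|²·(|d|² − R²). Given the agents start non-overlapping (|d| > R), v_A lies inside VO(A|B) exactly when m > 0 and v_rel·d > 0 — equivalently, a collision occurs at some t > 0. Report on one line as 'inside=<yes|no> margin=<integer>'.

d = (-15, -11),  |d|² = 346;  R = 5+5 = 10,  c = 346−10² = 246
v_rel = (-3, -3),  |v_rel|² = 18;  v_rel·d = (-3)·(-15) + (-3)·(-11) = 78
18·t² − 156·t + 246 = 0  ⇒  m = 78² − 18·246 = 1656
m = 1656 > 0,  v_rel·d = 78 > 0  ⇒  inside

inside=yes margin=1656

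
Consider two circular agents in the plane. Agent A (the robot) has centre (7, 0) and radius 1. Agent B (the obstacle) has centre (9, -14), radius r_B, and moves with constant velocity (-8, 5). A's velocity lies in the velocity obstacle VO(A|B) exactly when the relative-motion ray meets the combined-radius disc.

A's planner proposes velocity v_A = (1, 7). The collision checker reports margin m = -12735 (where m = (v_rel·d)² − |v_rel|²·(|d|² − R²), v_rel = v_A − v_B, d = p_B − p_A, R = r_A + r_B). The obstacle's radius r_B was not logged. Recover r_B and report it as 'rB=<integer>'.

m = -12735
d = (2, -14);  v_rel = (9, 2),  |v_rel|² = 85
v_rel×d = (9)·(-14) − (2)·(2) = -130
since m = R²·85 − (-130)²:  R² = (16900 + -12735) / 85 = 49
R = √49 = 7  ⇒  r_B = 7 − 1 = 6

rB=6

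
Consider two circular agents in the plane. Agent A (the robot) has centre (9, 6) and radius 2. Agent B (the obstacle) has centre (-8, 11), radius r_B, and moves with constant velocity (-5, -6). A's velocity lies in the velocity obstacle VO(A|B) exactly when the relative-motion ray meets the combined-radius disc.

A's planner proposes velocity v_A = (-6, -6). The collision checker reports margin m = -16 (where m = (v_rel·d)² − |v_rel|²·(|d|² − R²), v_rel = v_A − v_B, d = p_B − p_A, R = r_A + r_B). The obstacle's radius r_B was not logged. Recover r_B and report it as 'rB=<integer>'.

m = -16
d = (-17, 5);  v_rel = (-1, 0),  |v_rel|² = 1
v_rel×d = (-1)·(5) − (0)·(-17) = -5
since m = R²·1 − (-5)²:  R² = (25 + -16) / 1 = 9
R = √9 = 3  ⇒  r_B = 3 − 2 = 1

rB=1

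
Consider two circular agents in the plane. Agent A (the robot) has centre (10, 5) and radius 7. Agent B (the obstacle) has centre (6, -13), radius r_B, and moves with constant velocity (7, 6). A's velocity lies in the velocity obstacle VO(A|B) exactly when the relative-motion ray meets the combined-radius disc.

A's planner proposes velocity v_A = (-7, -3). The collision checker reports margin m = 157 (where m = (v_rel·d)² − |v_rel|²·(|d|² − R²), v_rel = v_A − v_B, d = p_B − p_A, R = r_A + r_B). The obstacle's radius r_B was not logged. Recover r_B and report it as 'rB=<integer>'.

m = 157
d = (-4, -18);  v_rel = (-14, -9),  |v_rel|² = 277
v_rel×d = (-14)·(-18) − (-9)·(-4) = 216
since m = R²·277 − 216²:  R² = (46656 + 157) / 277 = 169
R = √169 = 13  ⇒  r_B = 13 − 7 = 6

rB=6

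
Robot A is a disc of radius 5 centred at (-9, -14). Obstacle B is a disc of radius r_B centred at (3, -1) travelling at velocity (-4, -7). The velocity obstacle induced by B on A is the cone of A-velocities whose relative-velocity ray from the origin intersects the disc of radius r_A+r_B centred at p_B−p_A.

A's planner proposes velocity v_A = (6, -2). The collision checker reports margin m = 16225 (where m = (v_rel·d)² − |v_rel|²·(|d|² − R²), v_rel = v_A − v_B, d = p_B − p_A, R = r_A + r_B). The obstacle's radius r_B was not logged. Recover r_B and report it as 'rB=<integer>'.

m = 16225
d = (12, 13);  v_rel = (10, 5),  |v_rel|² = 125
v_rel×d = (10)·(13) − (5)·(12) = 70
since m = R²·125 − 70²:  R² = (4900 + 16225) / 125 = 169
R = √169 = 13  ⇒  r_B = 13 − 5 = 8

rB=8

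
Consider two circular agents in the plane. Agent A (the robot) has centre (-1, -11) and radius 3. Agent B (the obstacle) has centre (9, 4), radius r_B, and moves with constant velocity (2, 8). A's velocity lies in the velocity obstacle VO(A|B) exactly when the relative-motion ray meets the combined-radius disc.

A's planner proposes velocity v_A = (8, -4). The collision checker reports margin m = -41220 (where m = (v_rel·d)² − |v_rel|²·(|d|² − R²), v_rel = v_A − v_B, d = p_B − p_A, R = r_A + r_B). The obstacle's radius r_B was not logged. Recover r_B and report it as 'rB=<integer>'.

m = -41220
d = (10, 15);  v_rel = (6, -12),  |v_rel|² = 180
v_rel×d = (6)·(15) − (-12)·(10) = 210
since m = R²·180 − 210²:  R² = (44100 + -41220) / 180 = 16
R = √16 = 4  ⇒  r_B = 4 − 3 = 1

rB=1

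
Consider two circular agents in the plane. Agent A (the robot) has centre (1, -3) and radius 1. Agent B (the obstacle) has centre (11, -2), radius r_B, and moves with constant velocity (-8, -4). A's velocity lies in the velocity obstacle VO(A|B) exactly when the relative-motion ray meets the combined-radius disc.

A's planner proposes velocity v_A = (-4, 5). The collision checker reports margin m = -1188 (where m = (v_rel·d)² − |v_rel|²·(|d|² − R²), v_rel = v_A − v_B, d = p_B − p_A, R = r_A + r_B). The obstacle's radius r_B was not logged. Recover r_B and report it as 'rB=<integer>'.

m = -1188
d = (10, 1);  v_rel = (4, 9),  |v_rel|² = 97
v_rel×d = (4)·(1) − (9)·(10) = -86
since m = R²·97 − (-86)²:  R² = (7396 + -1188) / 97 = 64
R = √64 = 8  ⇒  r_B = 8 − 1 = 7

rB=7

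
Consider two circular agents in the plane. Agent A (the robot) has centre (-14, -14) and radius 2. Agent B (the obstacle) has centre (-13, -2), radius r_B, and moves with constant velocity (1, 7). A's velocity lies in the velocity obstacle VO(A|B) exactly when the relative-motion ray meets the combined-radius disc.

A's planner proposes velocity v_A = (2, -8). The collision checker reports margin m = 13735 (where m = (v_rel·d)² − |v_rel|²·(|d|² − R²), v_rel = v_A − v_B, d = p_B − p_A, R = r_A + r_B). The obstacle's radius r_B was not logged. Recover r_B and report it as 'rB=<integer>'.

m = 13735
d = (1, 12);  v_rel = (1, -15),  |v_rel|² = 226
v_rel×d = (1)·(12) − (-15)·(1) = 27
since m = R²·226 − 27²:  R² = (729 + 13735) / 226 = 64
R = √64 = 8  ⇒  r_B = 8 − 2 = 6

rB=6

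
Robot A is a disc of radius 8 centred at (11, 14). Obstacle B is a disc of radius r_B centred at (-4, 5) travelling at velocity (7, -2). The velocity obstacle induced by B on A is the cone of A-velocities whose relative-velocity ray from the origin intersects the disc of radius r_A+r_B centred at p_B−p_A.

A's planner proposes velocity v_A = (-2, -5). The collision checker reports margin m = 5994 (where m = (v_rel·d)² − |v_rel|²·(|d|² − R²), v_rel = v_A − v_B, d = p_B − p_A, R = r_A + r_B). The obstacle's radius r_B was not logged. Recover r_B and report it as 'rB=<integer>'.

m = 5994
d = (-15, -9);  v_rel = (-9, -3),  |v_rel|² = 90
v_rel×d = (-9)·(-9) − (-3)·(-15) = 36
since m = R²·90 − 36²:  R² = (1296 + 5994) / 90 = 81
R = √81 = 9  ⇒  r_B = 9 − 8 = 1

rB=1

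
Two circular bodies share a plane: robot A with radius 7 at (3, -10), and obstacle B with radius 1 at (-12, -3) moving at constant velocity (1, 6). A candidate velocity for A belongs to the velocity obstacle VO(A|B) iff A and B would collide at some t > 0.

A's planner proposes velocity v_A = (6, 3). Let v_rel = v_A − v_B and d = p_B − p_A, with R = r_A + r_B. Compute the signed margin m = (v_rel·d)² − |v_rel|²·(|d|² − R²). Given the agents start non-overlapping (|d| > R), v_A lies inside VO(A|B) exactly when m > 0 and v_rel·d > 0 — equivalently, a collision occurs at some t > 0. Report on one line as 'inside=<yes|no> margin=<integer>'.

d = (-15, 7),  |d|² = 274;  R = 7+1 = 8,  c = 274−8² = 210
v_rel = (5, -3),  |v_rel|² = 34;  v_rel·d = (5)·(-15) + (-3)·(7) = -96
34·t² + 192·t + 210 = 0  ⇒  m = (-96)² − 34·210 = 2076
m = 2076 > 0,  v_rel·d = -96 < 0  ⇒  outside

inside=no margin=2076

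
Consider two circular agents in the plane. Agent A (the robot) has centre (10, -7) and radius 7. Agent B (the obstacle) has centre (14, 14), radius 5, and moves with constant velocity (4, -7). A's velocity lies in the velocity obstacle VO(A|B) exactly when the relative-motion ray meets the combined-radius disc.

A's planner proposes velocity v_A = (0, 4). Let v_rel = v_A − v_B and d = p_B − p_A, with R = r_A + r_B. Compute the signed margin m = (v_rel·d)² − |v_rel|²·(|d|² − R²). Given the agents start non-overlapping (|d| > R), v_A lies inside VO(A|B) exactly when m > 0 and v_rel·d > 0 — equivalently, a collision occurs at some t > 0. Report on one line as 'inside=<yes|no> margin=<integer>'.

d = (4, 21),  |d|² = 457;  R = 7+5 = 12,  c = 457−12² = 313
v_rel = (-4, 11),  |v_rel|² = 137;  v_rel·d = (-4)·(4) + (11)·(21) = 215
137·t² − 430·t + 313 = 0  ⇒  m = 215² − 137·313 = 3344
m = 3344 > 0,  v_rel·d = 215 > 0  ⇒  inside

inside=yes margin=3344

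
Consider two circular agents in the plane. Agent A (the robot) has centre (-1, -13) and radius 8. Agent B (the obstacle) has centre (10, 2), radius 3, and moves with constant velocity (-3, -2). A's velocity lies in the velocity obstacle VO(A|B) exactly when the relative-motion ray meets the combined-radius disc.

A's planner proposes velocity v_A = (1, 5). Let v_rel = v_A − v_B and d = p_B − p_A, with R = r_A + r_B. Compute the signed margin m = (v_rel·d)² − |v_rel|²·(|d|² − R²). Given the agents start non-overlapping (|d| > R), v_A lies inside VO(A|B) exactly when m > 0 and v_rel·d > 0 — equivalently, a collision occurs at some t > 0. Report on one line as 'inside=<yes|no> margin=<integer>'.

d = (11, 15),  |d|² = 346;  R = 8+3 = 11,  c = 346−11² = 225
v_rel = (4, 7),  |v_rel|² = 65;  v_rel·d = (4)·(11) + (7)·(15) = 149
65·t² − 298·t + 225 = 0  ⇒  m = 149² − 65·225 = 7576
m = 7576 > 0,  v_rel·d = 149 > 0  ⇒  inside

inside=yes margin=7576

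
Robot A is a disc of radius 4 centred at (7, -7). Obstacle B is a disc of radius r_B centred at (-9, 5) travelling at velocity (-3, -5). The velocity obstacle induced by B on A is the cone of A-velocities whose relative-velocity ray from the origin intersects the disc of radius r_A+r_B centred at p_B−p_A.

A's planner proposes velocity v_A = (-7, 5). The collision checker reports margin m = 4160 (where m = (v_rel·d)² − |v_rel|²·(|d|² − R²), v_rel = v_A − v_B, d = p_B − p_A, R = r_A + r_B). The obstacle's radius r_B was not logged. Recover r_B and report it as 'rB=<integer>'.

m = 4160
d = (-16, 12);  v_rel = (-4, 10),  |v_rel|² = 116
v_rel×d = (-4)·(12) − (10)·(-16) = 112
since m = R²·116 − 112²:  R² = (12544 + 4160) / 116 = 144
R = √144 = 12  ⇒  r_B = 12 − 4 = 8

rB=8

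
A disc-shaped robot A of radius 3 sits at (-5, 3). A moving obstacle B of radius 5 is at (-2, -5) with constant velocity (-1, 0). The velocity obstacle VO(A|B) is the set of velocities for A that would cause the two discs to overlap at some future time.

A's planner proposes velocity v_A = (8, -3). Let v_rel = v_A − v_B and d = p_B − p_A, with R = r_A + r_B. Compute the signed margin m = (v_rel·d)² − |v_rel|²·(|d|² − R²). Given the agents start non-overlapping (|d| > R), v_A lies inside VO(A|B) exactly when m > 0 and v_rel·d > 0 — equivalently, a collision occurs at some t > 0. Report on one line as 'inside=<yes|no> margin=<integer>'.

d = (3, -8),  |d|² = 73;  R = 3+5 = 8,  c = 73−8² = 9
v_rel = (9, -3),  |v_rel|² = 90;  v_rel·d = (9)·(3) + (-3)·(-8) = 51
90·t² − 102·t + 9 = 0  ⇒  m = 51² − 90·9 = 1791
m = 1791 > 0,  v_rel·d = 51 > 0  ⇒  inside

inside=yes margin=1791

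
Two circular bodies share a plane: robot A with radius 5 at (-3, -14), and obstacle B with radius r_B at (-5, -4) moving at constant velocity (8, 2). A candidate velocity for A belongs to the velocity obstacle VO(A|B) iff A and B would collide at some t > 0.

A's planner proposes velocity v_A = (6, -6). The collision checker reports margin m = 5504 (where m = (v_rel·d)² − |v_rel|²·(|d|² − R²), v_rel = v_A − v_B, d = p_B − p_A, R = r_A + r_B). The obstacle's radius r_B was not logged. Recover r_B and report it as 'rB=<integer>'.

m = 5504
d = (-2, 10);  v_rel = (-2, -8),  |v_rel|² = 68
v_rel×d = (-2)·(10) − (-8)·(-2) = -36
since m = R²·68 − (-36)²:  R² = (1296 + 5504) / 68 = 100
R = √100 = 10  ⇒  r_B = 10 − 5 = 5

rB=5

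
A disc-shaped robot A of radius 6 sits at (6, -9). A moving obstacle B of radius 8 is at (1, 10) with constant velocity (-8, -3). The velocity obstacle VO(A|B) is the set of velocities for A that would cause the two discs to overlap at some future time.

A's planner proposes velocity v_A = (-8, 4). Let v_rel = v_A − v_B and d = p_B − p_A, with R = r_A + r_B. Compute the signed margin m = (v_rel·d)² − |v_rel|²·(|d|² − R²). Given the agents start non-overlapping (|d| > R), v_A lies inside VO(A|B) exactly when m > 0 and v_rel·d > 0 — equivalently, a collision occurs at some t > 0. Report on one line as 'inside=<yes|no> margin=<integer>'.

d = (-5, 19),  |d|² = 386;  R = 6+8 = 14,  c = 386−14² = 190
v_rel = (0, 7),  |v_rel|² = 49;  v_rel·d = (0)·(-5) + (7)·(19) = 133
49·t² − 266·t + 190 = 0  ⇒  m = 133² − 49·190 = 8379
m = 8379 > 0,  v_rel·d = 133 > 0  ⇒  inside

inside=yes margin=8379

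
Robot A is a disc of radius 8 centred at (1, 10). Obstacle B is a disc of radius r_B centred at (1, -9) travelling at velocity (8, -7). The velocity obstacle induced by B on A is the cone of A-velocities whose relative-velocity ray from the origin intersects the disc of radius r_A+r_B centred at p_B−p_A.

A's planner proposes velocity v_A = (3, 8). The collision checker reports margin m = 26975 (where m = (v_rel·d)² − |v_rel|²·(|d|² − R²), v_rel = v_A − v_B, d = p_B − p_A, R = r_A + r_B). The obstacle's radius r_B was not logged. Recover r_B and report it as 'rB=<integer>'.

m = 26975
d = (0, -19);  v_rel = (-5, 15),  |v_rel|² = 250
v_rel×d = (-5)·(-19) − (15)·(0) = 95
since m = R²·250 − 95²:  R² = (9025 + 26975) / 250 = 144
R = √144 = 12  ⇒  r_B = 12 − 8 = 4

rB=4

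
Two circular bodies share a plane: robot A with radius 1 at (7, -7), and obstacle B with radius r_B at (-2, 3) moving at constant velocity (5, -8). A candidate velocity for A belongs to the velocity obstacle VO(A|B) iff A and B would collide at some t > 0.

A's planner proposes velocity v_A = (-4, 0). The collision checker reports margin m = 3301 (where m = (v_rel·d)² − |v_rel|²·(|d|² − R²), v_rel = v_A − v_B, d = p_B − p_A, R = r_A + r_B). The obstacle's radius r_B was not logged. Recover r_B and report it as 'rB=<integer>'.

m = 3301
d = (-9, 10);  v_rel = (-9, 8),  |v_rel|² = 145
v_rel×d = (-9)·(10) − (8)·(-9) = -18
since m = R²·145 − (-18)²:  R² = (324 + 3301) / 145 = 25
R = √25 = 5  ⇒  r_B = 5 − 1 = 4

rB=4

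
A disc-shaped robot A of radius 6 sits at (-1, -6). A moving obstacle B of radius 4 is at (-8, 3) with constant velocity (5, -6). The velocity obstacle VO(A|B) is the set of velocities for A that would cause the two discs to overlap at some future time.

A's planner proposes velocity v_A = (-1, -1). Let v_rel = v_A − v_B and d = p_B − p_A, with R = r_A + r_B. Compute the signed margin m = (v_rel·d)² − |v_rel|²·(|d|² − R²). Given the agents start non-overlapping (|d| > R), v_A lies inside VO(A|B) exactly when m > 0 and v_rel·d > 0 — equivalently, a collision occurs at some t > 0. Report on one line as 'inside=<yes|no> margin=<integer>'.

d = (-7, 9),  |d|² = 130;  R = 6+4 = 10,  c = 130−10² = 30
v_rel = (-6, 5),  |v_rel|² = 61;  v_rel·d = (-6)·(-7) + (5)·(9) = 87
61·t² − 174·t + 30 = 0  ⇒  m = 87² − 61·30 = 5739
m = 5739 > 0,  v_rel·d = 87 > 0  ⇒  inside

inside=yes margin=5739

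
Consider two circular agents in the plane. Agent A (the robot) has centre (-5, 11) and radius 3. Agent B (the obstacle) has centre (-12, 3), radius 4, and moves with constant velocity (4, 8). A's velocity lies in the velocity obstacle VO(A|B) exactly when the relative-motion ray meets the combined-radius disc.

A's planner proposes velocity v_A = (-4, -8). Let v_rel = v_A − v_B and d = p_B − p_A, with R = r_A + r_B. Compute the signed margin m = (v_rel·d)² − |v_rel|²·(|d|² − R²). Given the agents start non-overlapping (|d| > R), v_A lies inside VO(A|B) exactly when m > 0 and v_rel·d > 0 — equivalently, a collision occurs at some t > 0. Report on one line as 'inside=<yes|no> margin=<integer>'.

d = (-7, -8),  |d|² = 113;  R = 3+4 = 7,  c = 113−7² = 64
v_rel = (-8, -16),  |v_rel|² = 320;  v_rel·d = (-8)·(-7) + (-16)·(-8) = 184
320·t² − 368·t + 64 = 0  ⇒  m = 184² − 320·64 = 13376
m = 13376 > 0,  v_rel·d = 184 > 0  ⇒  inside

inside=yes margin=13376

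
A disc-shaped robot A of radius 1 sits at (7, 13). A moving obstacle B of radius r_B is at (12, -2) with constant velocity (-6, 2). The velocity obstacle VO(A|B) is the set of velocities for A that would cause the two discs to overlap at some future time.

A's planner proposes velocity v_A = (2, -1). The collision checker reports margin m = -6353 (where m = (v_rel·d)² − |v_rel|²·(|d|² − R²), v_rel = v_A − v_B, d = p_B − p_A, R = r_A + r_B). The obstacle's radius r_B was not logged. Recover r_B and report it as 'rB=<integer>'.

m = -6353
d = (5, -15);  v_rel = (8, -3),  |v_rel|² = 73
v_rel×d = (8)·(-15) − (-3)·(5) = -105
since m = R²·73 − (-105)²:  R² = (11025 + -6353) / 73 = 64
R = √64 = 8  ⇒  r_B = 8 − 1 = 7

rB=7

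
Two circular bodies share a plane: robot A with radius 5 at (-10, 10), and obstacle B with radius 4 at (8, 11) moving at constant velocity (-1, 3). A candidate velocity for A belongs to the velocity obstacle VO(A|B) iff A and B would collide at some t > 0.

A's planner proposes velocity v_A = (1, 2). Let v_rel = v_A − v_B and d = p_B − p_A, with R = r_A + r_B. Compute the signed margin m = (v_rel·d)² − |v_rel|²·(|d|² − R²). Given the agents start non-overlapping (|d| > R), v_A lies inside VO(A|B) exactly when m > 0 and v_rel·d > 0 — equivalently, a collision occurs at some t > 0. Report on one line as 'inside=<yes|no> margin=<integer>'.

d = (18, 1),  |d|² = 325;  R = 5+4 = 9,  c = 325−9² = 244
v_rel = (2, -1),  |v_rel|² = 5;  v_rel·d = (2)·(18) + (-1)·(1) = 35
5·t² − 70·t + 244 = 0  ⇒  m = 35² − 5·244 = 5
m = 5 > 0,  v_rel·d = 35 > 0  ⇒  inside

inside=yes margin=5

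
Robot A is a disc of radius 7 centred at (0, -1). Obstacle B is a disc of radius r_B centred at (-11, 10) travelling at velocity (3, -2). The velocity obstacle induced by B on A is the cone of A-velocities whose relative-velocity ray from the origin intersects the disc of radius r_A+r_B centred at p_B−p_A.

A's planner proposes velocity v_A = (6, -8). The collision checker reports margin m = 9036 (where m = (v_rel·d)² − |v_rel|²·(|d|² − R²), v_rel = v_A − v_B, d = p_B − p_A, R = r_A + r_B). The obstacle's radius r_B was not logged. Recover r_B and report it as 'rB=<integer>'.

m = 9036
d = (-11, 11);  v_rel = (3, -6),  |v_rel|² = 45
v_rel×d = (3)·(11) − (-6)·(-11) = -33
since m = R²·45 − (-33)²:  R² = (1089 + 9036) / 45 = 225
R = √225 = 15  ⇒  r_B = 15 − 7 = 8

rB=8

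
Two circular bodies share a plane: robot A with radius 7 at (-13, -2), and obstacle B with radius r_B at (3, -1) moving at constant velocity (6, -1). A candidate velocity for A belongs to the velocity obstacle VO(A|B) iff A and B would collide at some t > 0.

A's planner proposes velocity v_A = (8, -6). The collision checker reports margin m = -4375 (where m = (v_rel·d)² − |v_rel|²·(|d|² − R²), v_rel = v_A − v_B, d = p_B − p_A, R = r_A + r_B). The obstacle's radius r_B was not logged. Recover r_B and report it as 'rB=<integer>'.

m = -4375
d = (16, 1);  v_rel = (2, -5),  |v_rel|² = 29
v_rel×d = (2)·(1) − (-5)·(16) = 82
since m = R²·29 − 82²:  R² = (6724 + -4375) / 29 = 81
R = √81 = 9  ⇒  r_B = 9 − 7 = 2

rB=2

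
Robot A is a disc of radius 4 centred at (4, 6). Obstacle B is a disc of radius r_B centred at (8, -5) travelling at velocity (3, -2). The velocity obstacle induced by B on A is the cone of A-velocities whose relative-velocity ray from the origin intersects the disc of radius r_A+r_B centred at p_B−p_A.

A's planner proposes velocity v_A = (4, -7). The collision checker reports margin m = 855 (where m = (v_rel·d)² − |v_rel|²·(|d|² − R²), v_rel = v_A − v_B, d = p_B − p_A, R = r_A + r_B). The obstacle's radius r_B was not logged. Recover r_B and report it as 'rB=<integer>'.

m = 855
d = (4, -11);  v_rel = (1, -5),  |v_rel|² = 26
v_rel×d = (1)·(-11) − (-5)·(4) = 9
since m = R²·26 − 9²:  R² = (81 + 855) / 26 = 36
R = √36 = 6  ⇒  r_B = 6 − 4 = 2

rB=2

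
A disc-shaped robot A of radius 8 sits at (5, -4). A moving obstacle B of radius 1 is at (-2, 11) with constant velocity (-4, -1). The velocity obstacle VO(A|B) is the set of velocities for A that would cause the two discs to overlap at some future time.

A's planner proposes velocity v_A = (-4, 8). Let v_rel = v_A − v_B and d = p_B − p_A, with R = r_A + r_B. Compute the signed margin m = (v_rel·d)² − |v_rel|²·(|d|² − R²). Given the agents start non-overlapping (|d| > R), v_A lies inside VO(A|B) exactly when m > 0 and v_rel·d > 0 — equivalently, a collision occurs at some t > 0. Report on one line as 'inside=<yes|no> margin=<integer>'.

d = (-7, 15),  |d|² = 274;  R = 8+1 = 9,  c = 274−9² = 193
v_rel = (0, 9),  |v_rel|² = 81;  v_rel·d = (0)·(-7) + (9)·(15) = 135
81·t² − 270·t + 193 = 0  ⇒  m = 135² − 81·193 = 2592
m = 2592 > 0,  v_rel·d = 135 > 0  ⇒  inside

inside=yes margin=2592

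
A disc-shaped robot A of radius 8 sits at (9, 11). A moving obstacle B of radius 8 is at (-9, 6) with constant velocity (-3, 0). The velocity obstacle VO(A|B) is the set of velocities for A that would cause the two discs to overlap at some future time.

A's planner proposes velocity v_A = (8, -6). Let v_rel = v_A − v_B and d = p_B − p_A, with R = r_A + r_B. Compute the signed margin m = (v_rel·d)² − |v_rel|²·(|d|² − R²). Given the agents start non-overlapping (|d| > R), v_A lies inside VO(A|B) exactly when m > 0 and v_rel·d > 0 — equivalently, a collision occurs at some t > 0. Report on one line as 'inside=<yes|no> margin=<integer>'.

d = (-18, -5),  |d|² = 349;  R = 8+8 = 16,  c = 349−16² = 93
v_rel = (11, -6),  |v_rel|² = 157;  v_rel·d = (11)·(-18) + (-6)·(-5) = -168
157·t² + 336·t + 93 = 0  ⇒  m = (-168)² − 157·93 = 13623
m = 13623 > 0,  v_rel·d = -168 < 0  ⇒  outside

inside=no margin=13623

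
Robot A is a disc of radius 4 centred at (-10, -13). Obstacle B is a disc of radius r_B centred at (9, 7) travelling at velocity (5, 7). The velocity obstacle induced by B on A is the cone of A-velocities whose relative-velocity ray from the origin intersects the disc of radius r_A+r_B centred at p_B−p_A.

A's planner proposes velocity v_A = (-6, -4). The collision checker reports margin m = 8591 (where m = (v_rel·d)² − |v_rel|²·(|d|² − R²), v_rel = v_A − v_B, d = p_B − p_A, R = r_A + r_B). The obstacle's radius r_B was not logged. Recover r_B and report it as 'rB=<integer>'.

m = 8591
d = (19, 20);  v_rel = (-11, -11),  |v_rel|² = 242
v_rel×d = (-11)·(20) − (-11)·(19) = -11
since m = R²·242 − (-11)²:  R² = (121 + 8591) / 242 = 36
R = √36 = 6  ⇒  r_B = 6 − 4 = 2

rB=2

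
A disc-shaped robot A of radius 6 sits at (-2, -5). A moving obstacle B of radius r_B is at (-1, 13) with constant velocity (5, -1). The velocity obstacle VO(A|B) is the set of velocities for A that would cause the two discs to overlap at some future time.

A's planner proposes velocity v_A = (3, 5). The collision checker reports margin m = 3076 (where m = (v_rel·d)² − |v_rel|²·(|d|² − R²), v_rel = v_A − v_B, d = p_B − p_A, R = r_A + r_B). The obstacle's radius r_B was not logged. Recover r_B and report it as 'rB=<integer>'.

m = 3076
d = (1, 18);  v_rel = (-2, 6),  |v_rel|² = 40
v_rel×d = (-2)·(18) − (6)·(1) = -42
since m = R²·40 − (-42)²:  R² = (1764 + 3076) / 40 = 121
R = √121 = 11  ⇒  r_B = 11 − 6 = 5

rB=5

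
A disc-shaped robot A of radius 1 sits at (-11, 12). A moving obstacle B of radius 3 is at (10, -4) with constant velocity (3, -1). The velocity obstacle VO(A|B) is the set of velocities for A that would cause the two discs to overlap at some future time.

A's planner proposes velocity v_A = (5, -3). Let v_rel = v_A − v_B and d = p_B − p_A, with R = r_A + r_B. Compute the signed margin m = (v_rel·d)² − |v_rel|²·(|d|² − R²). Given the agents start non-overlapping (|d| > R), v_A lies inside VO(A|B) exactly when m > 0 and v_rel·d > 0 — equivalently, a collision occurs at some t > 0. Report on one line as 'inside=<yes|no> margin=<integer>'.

d = (21, -16),  |d|² = 697;  R = 1+3 = 4,  c = 697−4² = 681
v_rel = (2, -2),  |v_rel|² = 8;  v_rel·d = (2)·(21) + (-2)·(-16) = 74
8·t² − 148·t + 681 = 0  ⇒  m = 74² − 8·681 = 28
m = 28 > 0,  v_rel·d = 74 > 0  ⇒  inside

inside=yes margin=28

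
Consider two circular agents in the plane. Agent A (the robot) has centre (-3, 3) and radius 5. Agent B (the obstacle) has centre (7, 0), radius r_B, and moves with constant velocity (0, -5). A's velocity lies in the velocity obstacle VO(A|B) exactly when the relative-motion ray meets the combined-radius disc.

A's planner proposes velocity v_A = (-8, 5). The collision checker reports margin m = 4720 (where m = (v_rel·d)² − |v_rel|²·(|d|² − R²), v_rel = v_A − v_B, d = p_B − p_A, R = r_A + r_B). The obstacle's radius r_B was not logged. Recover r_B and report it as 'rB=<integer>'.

m = 4720
d = (10, -3);  v_rel = (-8, 10),  |v_rel|² = 164
v_rel×d = (-8)·(-3) − (10)·(10) = -76
since m = R²·164 − (-76)²:  R² = (5776 + 4720) / 164 = 64
R = √64 = 8  ⇒  r_B = 8 − 5 = 3

rB=3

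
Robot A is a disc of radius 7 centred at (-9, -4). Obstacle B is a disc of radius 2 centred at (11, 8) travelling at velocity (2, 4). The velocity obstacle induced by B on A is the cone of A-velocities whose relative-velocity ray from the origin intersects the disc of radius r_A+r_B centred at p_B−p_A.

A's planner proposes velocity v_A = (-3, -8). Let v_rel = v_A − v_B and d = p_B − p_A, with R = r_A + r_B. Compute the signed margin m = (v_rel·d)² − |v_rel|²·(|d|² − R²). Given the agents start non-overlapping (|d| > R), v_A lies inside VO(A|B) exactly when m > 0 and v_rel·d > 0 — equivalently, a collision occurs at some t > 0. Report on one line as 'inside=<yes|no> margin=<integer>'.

d = (20, 12),  |d|² = 544;  R = 7+2 = 9,  c = 544−9² = 463
v_rel = (-5, -12),  |v_rel|² = 169;  v_rel·d = (-5)·(20) + (-12)·(12) = -244
169·t² + 488·t + 463 = 0  ⇒  m = (-244)² − 169·463 = -18711
m = -18711 < 0,  v_rel·d = -244 < 0  ⇒  outside

inside=no margin=-18711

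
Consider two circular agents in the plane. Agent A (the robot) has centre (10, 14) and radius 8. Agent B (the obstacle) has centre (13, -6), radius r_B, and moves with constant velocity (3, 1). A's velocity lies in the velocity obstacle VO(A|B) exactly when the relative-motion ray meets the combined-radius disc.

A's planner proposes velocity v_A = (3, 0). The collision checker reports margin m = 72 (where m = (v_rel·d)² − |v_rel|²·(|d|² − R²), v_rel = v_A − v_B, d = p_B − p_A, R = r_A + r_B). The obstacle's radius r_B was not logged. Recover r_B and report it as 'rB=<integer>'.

m = 72
d = (3, -20);  v_rel = (0, -1),  |v_rel|² = 1
v_rel×d = (0)·(-20) − (-1)·(3) = 3
since m = R²·1 − 3²:  R² = (9 + 72) / 1 = 81
R = √81 = 9  ⇒  r_B = 9 − 8 = 1

rB=1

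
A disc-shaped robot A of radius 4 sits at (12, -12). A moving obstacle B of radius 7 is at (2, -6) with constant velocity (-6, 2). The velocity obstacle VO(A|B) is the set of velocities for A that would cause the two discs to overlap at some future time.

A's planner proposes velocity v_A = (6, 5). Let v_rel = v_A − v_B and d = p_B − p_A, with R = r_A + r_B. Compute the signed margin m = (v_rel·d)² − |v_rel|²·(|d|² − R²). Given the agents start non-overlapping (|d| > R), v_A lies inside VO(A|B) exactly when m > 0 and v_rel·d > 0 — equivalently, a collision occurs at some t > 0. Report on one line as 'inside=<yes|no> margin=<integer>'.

d = (-10, 6),  |d|² = 136;  R = 4+7 = 11,  c = 136−11² = 15
v_rel = (12, 3),  |v_rel|² = 153;  v_rel·d = (12)·(-10) + (3)·(6) = -102
153·t² + 204·t + 15 = 0  ⇒  m = (-102)² − 153·15 = 8109
m = 8109 > 0,  v_rel·d = -102 < 0  ⇒  outside

inside=no margin=8109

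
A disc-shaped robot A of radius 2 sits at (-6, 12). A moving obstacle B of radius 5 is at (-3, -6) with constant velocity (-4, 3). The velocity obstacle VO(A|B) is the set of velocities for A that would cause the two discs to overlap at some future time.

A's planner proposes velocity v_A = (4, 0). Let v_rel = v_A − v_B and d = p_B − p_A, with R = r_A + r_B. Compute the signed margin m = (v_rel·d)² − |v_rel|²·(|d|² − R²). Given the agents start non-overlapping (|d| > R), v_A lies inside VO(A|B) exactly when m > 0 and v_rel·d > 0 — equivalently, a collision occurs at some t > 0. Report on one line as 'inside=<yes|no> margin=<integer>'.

d = (3, -18),  |d|² = 333;  R = 2+5 = 7,  c = 333−7² = 284
v_rel = (8, -3),  |v_rel|² = 73;  v_rel·d = (8)·(3) + (-3)·(-18) = 78
73·t² − 156·t + 284 = 0  ⇒  m = 78² − 73·284 = -14648
m = -14648 < 0,  v_rel·d = 78 > 0  ⇒  outside

inside=no margin=-14648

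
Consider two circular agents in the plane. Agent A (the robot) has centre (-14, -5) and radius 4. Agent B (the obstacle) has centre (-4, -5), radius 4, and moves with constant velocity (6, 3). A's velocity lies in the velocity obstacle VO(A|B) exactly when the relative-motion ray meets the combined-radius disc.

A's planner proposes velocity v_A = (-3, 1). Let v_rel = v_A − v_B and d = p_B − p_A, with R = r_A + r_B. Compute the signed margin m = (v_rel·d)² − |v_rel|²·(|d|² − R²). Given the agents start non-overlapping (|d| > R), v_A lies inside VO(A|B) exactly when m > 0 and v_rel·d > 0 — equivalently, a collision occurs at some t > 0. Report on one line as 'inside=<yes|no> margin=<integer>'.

d = (10, 0),  |d|² = 100;  R = 4+4 = 8,  c = 100−8² = 36
v_rel = (-9, -2),  |v_rel|² = 85;  v_rel·d = (-9)·(10) + (-2)·(0) = -90
85·t² + 180·t + 36 = 0  ⇒  m = (-90)² − 85·36 = 5040
m = 5040 > 0,  v_rel·d = -90 < 0  ⇒  outside

inside=no margin=5040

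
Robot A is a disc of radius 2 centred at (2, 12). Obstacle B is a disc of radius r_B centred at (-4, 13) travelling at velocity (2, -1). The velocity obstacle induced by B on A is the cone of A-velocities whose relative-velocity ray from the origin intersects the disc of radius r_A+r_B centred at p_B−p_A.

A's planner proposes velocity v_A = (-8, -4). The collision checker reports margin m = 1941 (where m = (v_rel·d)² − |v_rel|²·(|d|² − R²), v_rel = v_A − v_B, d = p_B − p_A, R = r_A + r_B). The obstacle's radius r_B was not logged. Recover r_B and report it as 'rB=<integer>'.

m = 1941
d = (-6, 1);  v_rel = (-10, -3),  |v_rel|² = 109
v_rel×d = (-10)·(1) − (-3)·(-6) = -28
since m = R²·109 − (-28)²:  R² = (784 + 1941) / 109 = 25
R = √25 = 5  ⇒  r_B = 5 − 2 = 3

rB=3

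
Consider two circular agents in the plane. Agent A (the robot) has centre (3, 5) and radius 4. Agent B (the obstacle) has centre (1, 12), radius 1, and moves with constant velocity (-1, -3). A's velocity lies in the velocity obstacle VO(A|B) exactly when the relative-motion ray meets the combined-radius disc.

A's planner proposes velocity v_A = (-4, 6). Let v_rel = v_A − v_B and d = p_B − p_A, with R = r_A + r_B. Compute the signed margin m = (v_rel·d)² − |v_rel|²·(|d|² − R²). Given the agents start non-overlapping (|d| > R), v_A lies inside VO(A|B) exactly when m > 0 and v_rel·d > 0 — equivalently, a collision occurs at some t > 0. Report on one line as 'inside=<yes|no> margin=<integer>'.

d = (-2, 7),  |d|² = 53;  R = 4+1 = 5,  c = 53−5² = 28
v_rel = (-3, 9),  |v_rel|² = 90;  v_rel·d = (-3)·(-2) + (9)·(7) = 69
90·t² − 138·t + 28 = 0  ⇒  m = 69² − 90·28 = 2241
m = 2241 > 0,  v_rel·d = 69 > 0  ⇒  inside

inside=yes margin=2241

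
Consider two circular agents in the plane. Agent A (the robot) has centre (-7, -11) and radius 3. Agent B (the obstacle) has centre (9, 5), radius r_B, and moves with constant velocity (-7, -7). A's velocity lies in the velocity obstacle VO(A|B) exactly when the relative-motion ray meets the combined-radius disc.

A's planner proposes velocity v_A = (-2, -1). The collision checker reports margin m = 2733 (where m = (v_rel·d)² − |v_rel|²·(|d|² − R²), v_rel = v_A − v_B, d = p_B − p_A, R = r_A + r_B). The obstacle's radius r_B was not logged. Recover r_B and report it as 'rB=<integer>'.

m = 2733
d = (16, 16);  v_rel = (5, 6),  |v_rel|² = 61
v_rel×d = (5)·(16) − (6)·(16) = -16
since m = R²·61 − (-16)²:  R² = (256 + 2733) / 61 = 49
R = √49 = 7  ⇒  r_B = 7 − 3 = 4

rB=4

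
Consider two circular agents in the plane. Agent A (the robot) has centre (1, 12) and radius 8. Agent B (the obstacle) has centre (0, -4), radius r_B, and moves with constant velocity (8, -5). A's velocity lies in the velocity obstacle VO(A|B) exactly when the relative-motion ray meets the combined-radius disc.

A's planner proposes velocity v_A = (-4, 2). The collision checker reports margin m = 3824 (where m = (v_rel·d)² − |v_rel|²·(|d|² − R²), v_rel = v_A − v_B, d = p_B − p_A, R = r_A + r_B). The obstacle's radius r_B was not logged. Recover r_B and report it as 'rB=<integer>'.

m = 3824
d = (-1, -16);  v_rel = (-12, 7),  |v_rel|² = 193
v_rel×d = (-12)·(-16) − (7)·(-1) = 199
since m = R²·193 − 199²:  R² = (39601 + 3824) / 193 = 225
R = √225 = 15  ⇒  r_B = 15 − 8 = 7

rB=7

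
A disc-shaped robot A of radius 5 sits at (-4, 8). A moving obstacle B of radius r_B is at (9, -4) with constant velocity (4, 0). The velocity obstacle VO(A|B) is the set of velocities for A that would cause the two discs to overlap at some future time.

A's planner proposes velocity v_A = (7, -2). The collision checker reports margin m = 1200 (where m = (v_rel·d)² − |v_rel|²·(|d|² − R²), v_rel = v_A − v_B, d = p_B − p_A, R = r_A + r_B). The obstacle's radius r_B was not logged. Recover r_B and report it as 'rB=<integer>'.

m = 1200
d = (13, -12);  v_rel = (3, -2),  |v_rel|² = 13
v_rel×d = (3)·(-12) − (-2)·(13) = -10
since m = R²·13 − (-10)²:  R² = (100 + 1200) / 13 = 100
R = √100 = 10  ⇒  r_B = 10 − 5 = 5

rB=5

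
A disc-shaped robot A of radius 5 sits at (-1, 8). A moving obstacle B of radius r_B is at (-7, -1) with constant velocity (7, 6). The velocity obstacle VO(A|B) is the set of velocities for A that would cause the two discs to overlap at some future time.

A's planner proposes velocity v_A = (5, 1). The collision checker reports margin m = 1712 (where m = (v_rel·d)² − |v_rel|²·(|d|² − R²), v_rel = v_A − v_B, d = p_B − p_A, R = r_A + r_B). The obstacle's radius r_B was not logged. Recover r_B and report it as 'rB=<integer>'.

m = 1712
d = (-6, -9);  v_rel = (-2, -5),  |v_rel|² = 29
v_rel×d = (-2)·(-9) − (-5)·(-6) = -12
since m = R²·29 − (-12)²:  R² = (144 + 1712) / 29 = 64
R = √64 = 8  ⇒  r_B = 8 − 5 = 3

rB=3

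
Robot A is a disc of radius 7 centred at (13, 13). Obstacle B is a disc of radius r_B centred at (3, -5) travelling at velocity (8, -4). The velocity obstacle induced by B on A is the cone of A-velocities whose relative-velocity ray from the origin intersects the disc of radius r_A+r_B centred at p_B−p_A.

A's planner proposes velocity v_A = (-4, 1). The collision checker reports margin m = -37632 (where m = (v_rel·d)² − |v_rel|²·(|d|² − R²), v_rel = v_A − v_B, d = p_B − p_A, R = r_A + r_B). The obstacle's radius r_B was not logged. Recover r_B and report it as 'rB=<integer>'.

m = -37632
d = (-10, -18);  v_rel = (-12, 5),  |v_rel|² = 169
v_rel×d = (-12)·(-18) − (5)·(-10) = 266
since m = R²·169 − 266²:  R² = (70756 + -37632) / 169 = 196
R = √196 = 14  ⇒  r_B = 14 − 7 = 7

rB=7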